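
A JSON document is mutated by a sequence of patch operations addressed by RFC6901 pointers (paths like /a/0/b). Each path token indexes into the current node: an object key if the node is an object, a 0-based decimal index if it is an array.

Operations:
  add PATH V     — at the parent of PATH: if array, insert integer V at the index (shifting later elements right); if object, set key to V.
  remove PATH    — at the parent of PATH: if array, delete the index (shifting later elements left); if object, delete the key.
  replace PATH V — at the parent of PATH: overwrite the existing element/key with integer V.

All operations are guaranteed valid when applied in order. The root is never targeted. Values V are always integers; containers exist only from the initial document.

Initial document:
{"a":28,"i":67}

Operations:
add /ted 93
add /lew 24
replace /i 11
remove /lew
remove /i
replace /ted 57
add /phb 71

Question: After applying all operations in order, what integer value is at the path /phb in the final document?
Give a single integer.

After op 1 (add /ted 93): {"a":28,"i":67,"ted":93}
After op 2 (add /lew 24): {"a":28,"i":67,"lew":24,"ted":93}
After op 3 (replace /i 11): {"a":28,"i":11,"lew":24,"ted":93}
After op 4 (remove /lew): {"a":28,"i":11,"ted":93}
After op 5 (remove /i): {"a":28,"ted":93}
After op 6 (replace /ted 57): {"a":28,"ted":57}
After op 7 (add /phb 71): {"a":28,"phb":71,"ted":57}
Value at /phb: 71

Answer: 71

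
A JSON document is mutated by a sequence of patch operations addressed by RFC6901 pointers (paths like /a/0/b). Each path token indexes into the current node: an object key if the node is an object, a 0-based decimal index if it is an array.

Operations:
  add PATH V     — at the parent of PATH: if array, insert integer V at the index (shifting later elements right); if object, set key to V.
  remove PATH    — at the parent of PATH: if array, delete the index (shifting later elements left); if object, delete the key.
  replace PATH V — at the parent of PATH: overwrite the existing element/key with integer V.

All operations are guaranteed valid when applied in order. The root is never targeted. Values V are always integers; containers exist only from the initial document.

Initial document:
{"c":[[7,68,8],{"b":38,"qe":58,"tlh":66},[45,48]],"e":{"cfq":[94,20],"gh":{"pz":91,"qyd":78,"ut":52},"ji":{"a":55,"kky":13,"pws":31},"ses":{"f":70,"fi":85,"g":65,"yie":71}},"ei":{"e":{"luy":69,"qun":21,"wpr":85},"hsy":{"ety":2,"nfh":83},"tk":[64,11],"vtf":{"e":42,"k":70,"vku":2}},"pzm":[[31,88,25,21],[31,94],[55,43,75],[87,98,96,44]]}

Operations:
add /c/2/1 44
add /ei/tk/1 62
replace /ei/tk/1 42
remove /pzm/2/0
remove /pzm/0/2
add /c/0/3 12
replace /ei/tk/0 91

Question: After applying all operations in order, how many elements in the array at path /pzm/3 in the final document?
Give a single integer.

Answer: 4

Derivation:
After op 1 (add /c/2/1 44): {"c":[[7,68,8],{"b":38,"qe":58,"tlh":66},[45,44,48]],"e":{"cfq":[94,20],"gh":{"pz":91,"qyd":78,"ut":52},"ji":{"a":55,"kky":13,"pws":31},"ses":{"f":70,"fi":85,"g":65,"yie":71}},"ei":{"e":{"luy":69,"qun":21,"wpr":85},"hsy":{"ety":2,"nfh":83},"tk":[64,11],"vtf":{"e":42,"k":70,"vku":2}},"pzm":[[31,88,25,21],[31,94],[55,43,75],[87,98,96,44]]}
After op 2 (add /ei/tk/1 62): {"c":[[7,68,8],{"b":38,"qe":58,"tlh":66},[45,44,48]],"e":{"cfq":[94,20],"gh":{"pz":91,"qyd":78,"ut":52},"ji":{"a":55,"kky":13,"pws":31},"ses":{"f":70,"fi":85,"g":65,"yie":71}},"ei":{"e":{"luy":69,"qun":21,"wpr":85},"hsy":{"ety":2,"nfh":83},"tk":[64,62,11],"vtf":{"e":42,"k":70,"vku":2}},"pzm":[[31,88,25,21],[31,94],[55,43,75],[87,98,96,44]]}
After op 3 (replace /ei/tk/1 42): {"c":[[7,68,8],{"b":38,"qe":58,"tlh":66},[45,44,48]],"e":{"cfq":[94,20],"gh":{"pz":91,"qyd":78,"ut":52},"ji":{"a":55,"kky":13,"pws":31},"ses":{"f":70,"fi":85,"g":65,"yie":71}},"ei":{"e":{"luy":69,"qun":21,"wpr":85},"hsy":{"ety":2,"nfh":83},"tk":[64,42,11],"vtf":{"e":42,"k":70,"vku":2}},"pzm":[[31,88,25,21],[31,94],[55,43,75],[87,98,96,44]]}
After op 4 (remove /pzm/2/0): {"c":[[7,68,8],{"b":38,"qe":58,"tlh":66},[45,44,48]],"e":{"cfq":[94,20],"gh":{"pz":91,"qyd":78,"ut":52},"ji":{"a":55,"kky":13,"pws":31},"ses":{"f":70,"fi":85,"g":65,"yie":71}},"ei":{"e":{"luy":69,"qun":21,"wpr":85},"hsy":{"ety":2,"nfh":83},"tk":[64,42,11],"vtf":{"e":42,"k":70,"vku":2}},"pzm":[[31,88,25,21],[31,94],[43,75],[87,98,96,44]]}
After op 5 (remove /pzm/0/2): {"c":[[7,68,8],{"b":38,"qe":58,"tlh":66},[45,44,48]],"e":{"cfq":[94,20],"gh":{"pz":91,"qyd":78,"ut":52},"ji":{"a":55,"kky":13,"pws":31},"ses":{"f":70,"fi":85,"g":65,"yie":71}},"ei":{"e":{"luy":69,"qun":21,"wpr":85},"hsy":{"ety":2,"nfh":83},"tk":[64,42,11],"vtf":{"e":42,"k":70,"vku":2}},"pzm":[[31,88,21],[31,94],[43,75],[87,98,96,44]]}
After op 6 (add /c/0/3 12): {"c":[[7,68,8,12],{"b":38,"qe":58,"tlh":66},[45,44,48]],"e":{"cfq":[94,20],"gh":{"pz":91,"qyd":78,"ut":52},"ji":{"a":55,"kky":13,"pws":31},"ses":{"f":70,"fi":85,"g":65,"yie":71}},"ei":{"e":{"luy":69,"qun":21,"wpr":85},"hsy":{"ety":2,"nfh":83},"tk":[64,42,11],"vtf":{"e":42,"k":70,"vku":2}},"pzm":[[31,88,21],[31,94],[43,75],[87,98,96,44]]}
After op 7 (replace /ei/tk/0 91): {"c":[[7,68,8,12],{"b":38,"qe":58,"tlh":66},[45,44,48]],"e":{"cfq":[94,20],"gh":{"pz":91,"qyd":78,"ut":52},"ji":{"a":55,"kky":13,"pws":31},"ses":{"f":70,"fi":85,"g":65,"yie":71}},"ei":{"e":{"luy":69,"qun":21,"wpr":85},"hsy":{"ety":2,"nfh":83},"tk":[91,42,11],"vtf":{"e":42,"k":70,"vku":2}},"pzm":[[31,88,21],[31,94],[43,75],[87,98,96,44]]}
Size at path /pzm/3: 4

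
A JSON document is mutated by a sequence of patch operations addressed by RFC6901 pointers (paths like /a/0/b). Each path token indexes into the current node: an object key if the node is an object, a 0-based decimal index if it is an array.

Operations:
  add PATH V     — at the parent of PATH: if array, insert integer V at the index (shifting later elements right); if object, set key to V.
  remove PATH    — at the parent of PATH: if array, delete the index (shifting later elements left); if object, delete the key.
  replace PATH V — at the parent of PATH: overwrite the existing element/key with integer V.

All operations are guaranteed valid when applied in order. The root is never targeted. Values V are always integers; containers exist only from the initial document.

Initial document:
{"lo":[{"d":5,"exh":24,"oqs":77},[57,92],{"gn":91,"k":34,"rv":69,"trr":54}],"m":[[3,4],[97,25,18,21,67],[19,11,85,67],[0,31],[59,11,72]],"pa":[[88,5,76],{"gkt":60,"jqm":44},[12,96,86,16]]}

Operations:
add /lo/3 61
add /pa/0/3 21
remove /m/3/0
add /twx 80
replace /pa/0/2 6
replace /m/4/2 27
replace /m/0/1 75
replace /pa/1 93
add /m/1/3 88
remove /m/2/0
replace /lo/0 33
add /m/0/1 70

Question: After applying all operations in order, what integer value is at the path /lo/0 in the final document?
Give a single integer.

After op 1 (add /lo/3 61): {"lo":[{"d":5,"exh":24,"oqs":77},[57,92],{"gn":91,"k":34,"rv":69,"trr":54},61],"m":[[3,4],[97,25,18,21,67],[19,11,85,67],[0,31],[59,11,72]],"pa":[[88,5,76],{"gkt":60,"jqm":44},[12,96,86,16]]}
After op 2 (add /pa/0/3 21): {"lo":[{"d":5,"exh":24,"oqs":77},[57,92],{"gn":91,"k":34,"rv":69,"trr":54},61],"m":[[3,4],[97,25,18,21,67],[19,11,85,67],[0,31],[59,11,72]],"pa":[[88,5,76,21],{"gkt":60,"jqm":44},[12,96,86,16]]}
After op 3 (remove /m/3/0): {"lo":[{"d":5,"exh":24,"oqs":77},[57,92],{"gn":91,"k":34,"rv":69,"trr":54},61],"m":[[3,4],[97,25,18,21,67],[19,11,85,67],[31],[59,11,72]],"pa":[[88,5,76,21],{"gkt":60,"jqm":44},[12,96,86,16]]}
After op 4 (add /twx 80): {"lo":[{"d":5,"exh":24,"oqs":77},[57,92],{"gn":91,"k":34,"rv":69,"trr":54},61],"m":[[3,4],[97,25,18,21,67],[19,11,85,67],[31],[59,11,72]],"pa":[[88,5,76,21],{"gkt":60,"jqm":44},[12,96,86,16]],"twx":80}
After op 5 (replace /pa/0/2 6): {"lo":[{"d":5,"exh":24,"oqs":77},[57,92],{"gn":91,"k":34,"rv":69,"trr":54},61],"m":[[3,4],[97,25,18,21,67],[19,11,85,67],[31],[59,11,72]],"pa":[[88,5,6,21],{"gkt":60,"jqm":44},[12,96,86,16]],"twx":80}
After op 6 (replace /m/4/2 27): {"lo":[{"d":5,"exh":24,"oqs":77},[57,92],{"gn":91,"k":34,"rv":69,"trr":54},61],"m":[[3,4],[97,25,18,21,67],[19,11,85,67],[31],[59,11,27]],"pa":[[88,5,6,21],{"gkt":60,"jqm":44},[12,96,86,16]],"twx":80}
After op 7 (replace /m/0/1 75): {"lo":[{"d":5,"exh":24,"oqs":77},[57,92],{"gn":91,"k":34,"rv":69,"trr":54},61],"m":[[3,75],[97,25,18,21,67],[19,11,85,67],[31],[59,11,27]],"pa":[[88,5,6,21],{"gkt":60,"jqm":44},[12,96,86,16]],"twx":80}
After op 8 (replace /pa/1 93): {"lo":[{"d":5,"exh":24,"oqs":77},[57,92],{"gn":91,"k":34,"rv":69,"trr":54},61],"m":[[3,75],[97,25,18,21,67],[19,11,85,67],[31],[59,11,27]],"pa":[[88,5,6,21],93,[12,96,86,16]],"twx":80}
After op 9 (add /m/1/3 88): {"lo":[{"d":5,"exh":24,"oqs":77},[57,92],{"gn":91,"k":34,"rv":69,"trr":54},61],"m":[[3,75],[97,25,18,88,21,67],[19,11,85,67],[31],[59,11,27]],"pa":[[88,5,6,21],93,[12,96,86,16]],"twx":80}
After op 10 (remove /m/2/0): {"lo":[{"d":5,"exh":24,"oqs":77},[57,92],{"gn":91,"k":34,"rv":69,"trr":54},61],"m":[[3,75],[97,25,18,88,21,67],[11,85,67],[31],[59,11,27]],"pa":[[88,5,6,21],93,[12,96,86,16]],"twx":80}
After op 11 (replace /lo/0 33): {"lo":[33,[57,92],{"gn":91,"k":34,"rv":69,"trr":54},61],"m":[[3,75],[97,25,18,88,21,67],[11,85,67],[31],[59,11,27]],"pa":[[88,5,6,21],93,[12,96,86,16]],"twx":80}
After op 12 (add /m/0/1 70): {"lo":[33,[57,92],{"gn":91,"k":34,"rv":69,"trr":54},61],"m":[[3,70,75],[97,25,18,88,21,67],[11,85,67],[31],[59,11,27]],"pa":[[88,5,6,21],93,[12,96,86,16]],"twx":80}
Value at /lo/0: 33

Answer: 33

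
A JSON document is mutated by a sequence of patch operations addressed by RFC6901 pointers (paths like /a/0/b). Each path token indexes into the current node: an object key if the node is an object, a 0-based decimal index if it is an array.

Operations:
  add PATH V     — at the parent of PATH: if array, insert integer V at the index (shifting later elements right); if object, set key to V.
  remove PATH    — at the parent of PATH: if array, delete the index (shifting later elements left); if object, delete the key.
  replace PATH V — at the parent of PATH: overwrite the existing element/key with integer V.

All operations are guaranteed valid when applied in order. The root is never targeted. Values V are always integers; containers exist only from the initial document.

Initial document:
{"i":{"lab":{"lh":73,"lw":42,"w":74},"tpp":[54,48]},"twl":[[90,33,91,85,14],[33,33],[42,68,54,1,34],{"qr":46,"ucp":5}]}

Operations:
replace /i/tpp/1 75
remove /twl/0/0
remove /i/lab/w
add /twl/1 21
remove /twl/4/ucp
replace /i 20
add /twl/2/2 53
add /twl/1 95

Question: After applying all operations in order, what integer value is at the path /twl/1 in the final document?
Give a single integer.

Answer: 95

Derivation:
After op 1 (replace /i/tpp/1 75): {"i":{"lab":{"lh":73,"lw":42,"w":74},"tpp":[54,75]},"twl":[[90,33,91,85,14],[33,33],[42,68,54,1,34],{"qr":46,"ucp":5}]}
After op 2 (remove /twl/0/0): {"i":{"lab":{"lh":73,"lw":42,"w":74},"tpp":[54,75]},"twl":[[33,91,85,14],[33,33],[42,68,54,1,34],{"qr":46,"ucp":5}]}
After op 3 (remove /i/lab/w): {"i":{"lab":{"lh":73,"lw":42},"tpp":[54,75]},"twl":[[33,91,85,14],[33,33],[42,68,54,1,34],{"qr":46,"ucp":5}]}
After op 4 (add /twl/1 21): {"i":{"lab":{"lh":73,"lw":42},"tpp":[54,75]},"twl":[[33,91,85,14],21,[33,33],[42,68,54,1,34],{"qr":46,"ucp":5}]}
After op 5 (remove /twl/4/ucp): {"i":{"lab":{"lh":73,"lw":42},"tpp":[54,75]},"twl":[[33,91,85,14],21,[33,33],[42,68,54,1,34],{"qr":46}]}
After op 6 (replace /i 20): {"i":20,"twl":[[33,91,85,14],21,[33,33],[42,68,54,1,34],{"qr":46}]}
After op 7 (add /twl/2/2 53): {"i":20,"twl":[[33,91,85,14],21,[33,33,53],[42,68,54,1,34],{"qr":46}]}
After op 8 (add /twl/1 95): {"i":20,"twl":[[33,91,85,14],95,21,[33,33,53],[42,68,54,1,34],{"qr":46}]}
Value at /twl/1: 95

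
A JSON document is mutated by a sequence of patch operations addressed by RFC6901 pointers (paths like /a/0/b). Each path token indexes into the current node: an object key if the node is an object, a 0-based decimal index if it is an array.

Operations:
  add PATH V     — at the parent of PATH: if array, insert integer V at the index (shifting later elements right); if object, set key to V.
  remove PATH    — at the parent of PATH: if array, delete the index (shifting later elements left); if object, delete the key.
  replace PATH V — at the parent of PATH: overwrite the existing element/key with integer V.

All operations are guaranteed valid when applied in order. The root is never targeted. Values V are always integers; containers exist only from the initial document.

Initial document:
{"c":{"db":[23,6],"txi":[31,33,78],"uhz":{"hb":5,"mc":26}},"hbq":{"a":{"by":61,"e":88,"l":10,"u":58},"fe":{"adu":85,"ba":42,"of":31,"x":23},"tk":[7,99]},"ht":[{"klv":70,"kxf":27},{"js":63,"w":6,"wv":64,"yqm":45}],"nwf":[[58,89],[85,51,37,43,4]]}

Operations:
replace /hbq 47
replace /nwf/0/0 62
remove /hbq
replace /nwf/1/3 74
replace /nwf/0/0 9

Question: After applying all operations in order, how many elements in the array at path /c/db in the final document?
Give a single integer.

Answer: 2

Derivation:
After op 1 (replace /hbq 47): {"c":{"db":[23,6],"txi":[31,33,78],"uhz":{"hb":5,"mc":26}},"hbq":47,"ht":[{"klv":70,"kxf":27},{"js":63,"w":6,"wv":64,"yqm":45}],"nwf":[[58,89],[85,51,37,43,4]]}
After op 2 (replace /nwf/0/0 62): {"c":{"db":[23,6],"txi":[31,33,78],"uhz":{"hb":5,"mc":26}},"hbq":47,"ht":[{"klv":70,"kxf":27},{"js":63,"w":6,"wv":64,"yqm":45}],"nwf":[[62,89],[85,51,37,43,4]]}
After op 3 (remove /hbq): {"c":{"db":[23,6],"txi":[31,33,78],"uhz":{"hb":5,"mc":26}},"ht":[{"klv":70,"kxf":27},{"js":63,"w":6,"wv":64,"yqm":45}],"nwf":[[62,89],[85,51,37,43,4]]}
After op 4 (replace /nwf/1/3 74): {"c":{"db":[23,6],"txi":[31,33,78],"uhz":{"hb":5,"mc":26}},"ht":[{"klv":70,"kxf":27},{"js":63,"w":6,"wv":64,"yqm":45}],"nwf":[[62,89],[85,51,37,74,4]]}
After op 5 (replace /nwf/0/0 9): {"c":{"db":[23,6],"txi":[31,33,78],"uhz":{"hb":5,"mc":26}},"ht":[{"klv":70,"kxf":27},{"js":63,"w":6,"wv":64,"yqm":45}],"nwf":[[9,89],[85,51,37,74,4]]}
Size at path /c/db: 2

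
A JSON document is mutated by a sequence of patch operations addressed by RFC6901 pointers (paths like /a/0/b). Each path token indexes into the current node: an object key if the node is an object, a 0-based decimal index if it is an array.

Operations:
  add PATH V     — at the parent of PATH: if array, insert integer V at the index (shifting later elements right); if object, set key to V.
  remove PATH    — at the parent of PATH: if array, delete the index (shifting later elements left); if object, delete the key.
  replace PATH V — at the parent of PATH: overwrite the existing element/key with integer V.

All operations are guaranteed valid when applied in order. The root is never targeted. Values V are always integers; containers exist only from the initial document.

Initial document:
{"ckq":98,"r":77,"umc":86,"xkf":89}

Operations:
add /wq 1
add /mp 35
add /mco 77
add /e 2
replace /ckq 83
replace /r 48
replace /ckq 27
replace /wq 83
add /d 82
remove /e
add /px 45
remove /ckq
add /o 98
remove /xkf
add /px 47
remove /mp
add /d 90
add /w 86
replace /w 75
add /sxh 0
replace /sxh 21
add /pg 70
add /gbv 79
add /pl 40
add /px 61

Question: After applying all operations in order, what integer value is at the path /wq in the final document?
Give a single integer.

After op 1 (add /wq 1): {"ckq":98,"r":77,"umc":86,"wq":1,"xkf":89}
After op 2 (add /mp 35): {"ckq":98,"mp":35,"r":77,"umc":86,"wq":1,"xkf":89}
After op 3 (add /mco 77): {"ckq":98,"mco":77,"mp":35,"r":77,"umc":86,"wq":1,"xkf":89}
After op 4 (add /e 2): {"ckq":98,"e":2,"mco":77,"mp":35,"r":77,"umc":86,"wq":1,"xkf":89}
After op 5 (replace /ckq 83): {"ckq":83,"e":2,"mco":77,"mp":35,"r":77,"umc":86,"wq":1,"xkf":89}
After op 6 (replace /r 48): {"ckq":83,"e":2,"mco":77,"mp":35,"r":48,"umc":86,"wq":1,"xkf":89}
After op 7 (replace /ckq 27): {"ckq":27,"e":2,"mco":77,"mp":35,"r":48,"umc":86,"wq":1,"xkf":89}
After op 8 (replace /wq 83): {"ckq":27,"e":2,"mco":77,"mp":35,"r":48,"umc":86,"wq":83,"xkf":89}
After op 9 (add /d 82): {"ckq":27,"d":82,"e":2,"mco":77,"mp":35,"r":48,"umc":86,"wq":83,"xkf":89}
After op 10 (remove /e): {"ckq":27,"d":82,"mco":77,"mp":35,"r":48,"umc":86,"wq":83,"xkf":89}
After op 11 (add /px 45): {"ckq":27,"d":82,"mco":77,"mp":35,"px":45,"r":48,"umc":86,"wq":83,"xkf":89}
After op 12 (remove /ckq): {"d":82,"mco":77,"mp":35,"px":45,"r":48,"umc":86,"wq":83,"xkf":89}
After op 13 (add /o 98): {"d":82,"mco":77,"mp":35,"o":98,"px":45,"r":48,"umc":86,"wq":83,"xkf":89}
After op 14 (remove /xkf): {"d":82,"mco":77,"mp":35,"o":98,"px":45,"r":48,"umc":86,"wq":83}
After op 15 (add /px 47): {"d":82,"mco":77,"mp":35,"o":98,"px":47,"r":48,"umc":86,"wq":83}
After op 16 (remove /mp): {"d":82,"mco":77,"o":98,"px":47,"r":48,"umc":86,"wq":83}
After op 17 (add /d 90): {"d":90,"mco":77,"o":98,"px":47,"r":48,"umc":86,"wq":83}
After op 18 (add /w 86): {"d":90,"mco":77,"o":98,"px":47,"r":48,"umc":86,"w":86,"wq":83}
After op 19 (replace /w 75): {"d":90,"mco":77,"o":98,"px":47,"r":48,"umc":86,"w":75,"wq":83}
After op 20 (add /sxh 0): {"d":90,"mco":77,"o":98,"px":47,"r":48,"sxh":0,"umc":86,"w":75,"wq":83}
After op 21 (replace /sxh 21): {"d":90,"mco":77,"o":98,"px":47,"r":48,"sxh":21,"umc":86,"w":75,"wq":83}
After op 22 (add /pg 70): {"d":90,"mco":77,"o":98,"pg":70,"px":47,"r":48,"sxh":21,"umc":86,"w":75,"wq":83}
After op 23 (add /gbv 79): {"d":90,"gbv":79,"mco":77,"o":98,"pg":70,"px":47,"r":48,"sxh":21,"umc":86,"w":75,"wq":83}
After op 24 (add /pl 40): {"d":90,"gbv":79,"mco":77,"o":98,"pg":70,"pl":40,"px":47,"r":48,"sxh":21,"umc":86,"w":75,"wq":83}
After op 25 (add /px 61): {"d":90,"gbv":79,"mco":77,"o":98,"pg":70,"pl":40,"px":61,"r":48,"sxh":21,"umc":86,"w":75,"wq":83}
Value at /wq: 83

Answer: 83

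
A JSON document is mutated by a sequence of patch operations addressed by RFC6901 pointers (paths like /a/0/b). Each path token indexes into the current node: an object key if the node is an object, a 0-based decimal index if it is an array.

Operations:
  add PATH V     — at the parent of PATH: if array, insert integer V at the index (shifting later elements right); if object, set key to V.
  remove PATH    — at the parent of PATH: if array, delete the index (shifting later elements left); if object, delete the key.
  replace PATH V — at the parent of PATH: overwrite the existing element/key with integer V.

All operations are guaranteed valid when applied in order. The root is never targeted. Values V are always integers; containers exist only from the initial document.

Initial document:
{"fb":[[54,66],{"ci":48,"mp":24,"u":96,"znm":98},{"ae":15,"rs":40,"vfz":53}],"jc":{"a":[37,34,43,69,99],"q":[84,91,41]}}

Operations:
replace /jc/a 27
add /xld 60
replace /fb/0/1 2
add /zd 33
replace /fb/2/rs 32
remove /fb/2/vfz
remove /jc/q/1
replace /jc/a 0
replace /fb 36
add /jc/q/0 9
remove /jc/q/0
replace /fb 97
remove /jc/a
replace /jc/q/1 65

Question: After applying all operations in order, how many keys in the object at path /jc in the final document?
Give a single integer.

After op 1 (replace /jc/a 27): {"fb":[[54,66],{"ci":48,"mp":24,"u":96,"znm":98},{"ae":15,"rs":40,"vfz":53}],"jc":{"a":27,"q":[84,91,41]}}
After op 2 (add /xld 60): {"fb":[[54,66],{"ci":48,"mp":24,"u":96,"znm":98},{"ae":15,"rs":40,"vfz":53}],"jc":{"a":27,"q":[84,91,41]},"xld":60}
After op 3 (replace /fb/0/1 2): {"fb":[[54,2],{"ci":48,"mp":24,"u":96,"znm":98},{"ae":15,"rs":40,"vfz":53}],"jc":{"a":27,"q":[84,91,41]},"xld":60}
After op 4 (add /zd 33): {"fb":[[54,2],{"ci":48,"mp":24,"u":96,"znm":98},{"ae":15,"rs":40,"vfz":53}],"jc":{"a":27,"q":[84,91,41]},"xld":60,"zd":33}
After op 5 (replace /fb/2/rs 32): {"fb":[[54,2],{"ci":48,"mp":24,"u":96,"znm":98},{"ae":15,"rs":32,"vfz":53}],"jc":{"a":27,"q":[84,91,41]},"xld":60,"zd":33}
After op 6 (remove /fb/2/vfz): {"fb":[[54,2],{"ci":48,"mp":24,"u":96,"znm":98},{"ae":15,"rs":32}],"jc":{"a":27,"q":[84,91,41]},"xld":60,"zd":33}
After op 7 (remove /jc/q/1): {"fb":[[54,2],{"ci":48,"mp":24,"u":96,"znm":98},{"ae":15,"rs":32}],"jc":{"a":27,"q":[84,41]},"xld":60,"zd":33}
After op 8 (replace /jc/a 0): {"fb":[[54,2],{"ci":48,"mp":24,"u":96,"znm":98},{"ae":15,"rs":32}],"jc":{"a":0,"q":[84,41]},"xld":60,"zd":33}
After op 9 (replace /fb 36): {"fb":36,"jc":{"a":0,"q":[84,41]},"xld":60,"zd":33}
After op 10 (add /jc/q/0 9): {"fb":36,"jc":{"a":0,"q":[9,84,41]},"xld":60,"zd":33}
After op 11 (remove /jc/q/0): {"fb":36,"jc":{"a":0,"q":[84,41]},"xld":60,"zd":33}
After op 12 (replace /fb 97): {"fb":97,"jc":{"a":0,"q":[84,41]},"xld":60,"zd":33}
After op 13 (remove /jc/a): {"fb":97,"jc":{"q":[84,41]},"xld":60,"zd":33}
After op 14 (replace /jc/q/1 65): {"fb":97,"jc":{"q":[84,65]},"xld":60,"zd":33}
Size at path /jc: 1

Answer: 1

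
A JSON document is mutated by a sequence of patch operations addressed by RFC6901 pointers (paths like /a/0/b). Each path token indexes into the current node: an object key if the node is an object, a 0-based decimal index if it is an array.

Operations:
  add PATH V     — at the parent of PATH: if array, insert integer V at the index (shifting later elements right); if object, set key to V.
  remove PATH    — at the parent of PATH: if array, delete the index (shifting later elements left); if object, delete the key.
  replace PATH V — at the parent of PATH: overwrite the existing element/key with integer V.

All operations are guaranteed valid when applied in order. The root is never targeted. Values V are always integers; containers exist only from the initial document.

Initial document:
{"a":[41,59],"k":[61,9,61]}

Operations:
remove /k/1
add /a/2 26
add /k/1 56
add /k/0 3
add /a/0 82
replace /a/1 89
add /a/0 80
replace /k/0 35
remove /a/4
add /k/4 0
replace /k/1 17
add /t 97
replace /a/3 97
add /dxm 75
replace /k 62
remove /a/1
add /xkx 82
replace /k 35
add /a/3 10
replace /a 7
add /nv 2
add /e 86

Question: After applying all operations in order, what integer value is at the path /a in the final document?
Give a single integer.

After op 1 (remove /k/1): {"a":[41,59],"k":[61,61]}
After op 2 (add /a/2 26): {"a":[41,59,26],"k":[61,61]}
After op 3 (add /k/1 56): {"a":[41,59,26],"k":[61,56,61]}
After op 4 (add /k/0 3): {"a":[41,59,26],"k":[3,61,56,61]}
After op 5 (add /a/0 82): {"a":[82,41,59,26],"k":[3,61,56,61]}
After op 6 (replace /a/1 89): {"a":[82,89,59,26],"k":[3,61,56,61]}
After op 7 (add /a/0 80): {"a":[80,82,89,59,26],"k":[3,61,56,61]}
After op 8 (replace /k/0 35): {"a":[80,82,89,59,26],"k":[35,61,56,61]}
After op 9 (remove /a/4): {"a":[80,82,89,59],"k":[35,61,56,61]}
After op 10 (add /k/4 0): {"a":[80,82,89,59],"k":[35,61,56,61,0]}
After op 11 (replace /k/1 17): {"a":[80,82,89,59],"k":[35,17,56,61,0]}
After op 12 (add /t 97): {"a":[80,82,89,59],"k":[35,17,56,61,0],"t":97}
After op 13 (replace /a/3 97): {"a":[80,82,89,97],"k":[35,17,56,61,0],"t":97}
After op 14 (add /dxm 75): {"a":[80,82,89,97],"dxm":75,"k":[35,17,56,61,0],"t":97}
After op 15 (replace /k 62): {"a":[80,82,89,97],"dxm":75,"k":62,"t":97}
After op 16 (remove /a/1): {"a":[80,89,97],"dxm":75,"k":62,"t":97}
After op 17 (add /xkx 82): {"a":[80,89,97],"dxm":75,"k":62,"t":97,"xkx":82}
After op 18 (replace /k 35): {"a":[80,89,97],"dxm":75,"k":35,"t":97,"xkx":82}
After op 19 (add /a/3 10): {"a":[80,89,97,10],"dxm":75,"k":35,"t":97,"xkx":82}
After op 20 (replace /a 7): {"a":7,"dxm":75,"k":35,"t":97,"xkx":82}
After op 21 (add /nv 2): {"a":7,"dxm":75,"k":35,"nv":2,"t":97,"xkx":82}
After op 22 (add /e 86): {"a":7,"dxm":75,"e":86,"k":35,"nv":2,"t":97,"xkx":82}
Value at /a: 7

Answer: 7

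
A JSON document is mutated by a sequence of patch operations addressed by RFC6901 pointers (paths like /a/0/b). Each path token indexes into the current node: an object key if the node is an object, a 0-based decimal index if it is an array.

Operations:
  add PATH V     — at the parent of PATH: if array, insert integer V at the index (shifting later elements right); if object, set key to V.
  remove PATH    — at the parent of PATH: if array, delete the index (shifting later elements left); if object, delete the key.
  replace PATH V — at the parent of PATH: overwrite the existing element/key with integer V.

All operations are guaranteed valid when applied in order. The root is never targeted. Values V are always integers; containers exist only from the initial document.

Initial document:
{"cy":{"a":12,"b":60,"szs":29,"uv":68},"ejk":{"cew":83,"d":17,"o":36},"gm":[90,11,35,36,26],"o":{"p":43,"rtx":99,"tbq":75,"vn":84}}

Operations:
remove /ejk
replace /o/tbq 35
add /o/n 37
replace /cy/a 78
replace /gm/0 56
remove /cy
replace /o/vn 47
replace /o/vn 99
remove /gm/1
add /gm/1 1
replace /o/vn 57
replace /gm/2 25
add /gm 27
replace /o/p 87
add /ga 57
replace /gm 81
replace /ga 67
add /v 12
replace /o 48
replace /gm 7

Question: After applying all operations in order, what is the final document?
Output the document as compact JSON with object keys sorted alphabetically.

After op 1 (remove /ejk): {"cy":{"a":12,"b":60,"szs":29,"uv":68},"gm":[90,11,35,36,26],"o":{"p":43,"rtx":99,"tbq":75,"vn":84}}
After op 2 (replace /o/tbq 35): {"cy":{"a":12,"b":60,"szs":29,"uv":68},"gm":[90,11,35,36,26],"o":{"p":43,"rtx":99,"tbq":35,"vn":84}}
After op 3 (add /o/n 37): {"cy":{"a":12,"b":60,"szs":29,"uv":68},"gm":[90,11,35,36,26],"o":{"n":37,"p":43,"rtx":99,"tbq":35,"vn":84}}
After op 4 (replace /cy/a 78): {"cy":{"a":78,"b":60,"szs":29,"uv":68},"gm":[90,11,35,36,26],"o":{"n":37,"p":43,"rtx":99,"tbq":35,"vn":84}}
After op 5 (replace /gm/0 56): {"cy":{"a":78,"b":60,"szs":29,"uv":68},"gm":[56,11,35,36,26],"o":{"n":37,"p":43,"rtx":99,"tbq":35,"vn":84}}
After op 6 (remove /cy): {"gm":[56,11,35,36,26],"o":{"n":37,"p":43,"rtx":99,"tbq":35,"vn":84}}
After op 7 (replace /o/vn 47): {"gm":[56,11,35,36,26],"o":{"n":37,"p":43,"rtx":99,"tbq":35,"vn":47}}
After op 8 (replace /o/vn 99): {"gm":[56,11,35,36,26],"o":{"n":37,"p":43,"rtx":99,"tbq":35,"vn":99}}
After op 9 (remove /gm/1): {"gm":[56,35,36,26],"o":{"n":37,"p":43,"rtx":99,"tbq":35,"vn":99}}
After op 10 (add /gm/1 1): {"gm":[56,1,35,36,26],"o":{"n":37,"p":43,"rtx":99,"tbq":35,"vn":99}}
After op 11 (replace /o/vn 57): {"gm":[56,1,35,36,26],"o":{"n":37,"p":43,"rtx":99,"tbq":35,"vn":57}}
After op 12 (replace /gm/2 25): {"gm":[56,1,25,36,26],"o":{"n":37,"p":43,"rtx":99,"tbq":35,"vn":57}}
After op 13 (add /gm 27): {"gm":27,"o":{"n":37,"p":43,"rtx":99,"tbq":35,"vn":57}}
After op 14 (replace /o/p 87): {"gm":27,"o":{"n":37,"p":87,"rtx":99,"tbq":35,"vn":57}}
After op 15 (add /ga 57): {"ga":57,"gm":27,"o":{"n":37,"p":87,"rtx":99,"tbq":35,"vn":57}}
After op 16 (replace /gm 81): {"ga":57,"gm":81,"o":{"n":37,"p":87,"rtx":99,"tbq":35,"vn":57}}
After op 17 (replace /ga 67): {"ga":67,"gm":81,"o":{"n":37,"p":87,"rtx":99,"tbq":35,"vn":57}}
After op 18 (add /v 12): {"ga":67,"gm":81,"o":{"n":37,"p":87,"rtx":99,"tbq":35,"vn":57},"v":12}
After op 19 (replace /o 48): {"ga":67,"gm":81,"o":48,"v":12}
After op 20 (replace /gm 7): {"ga":67,"gm":7,"o":48,"v":12}

Answer: {"ga":67,"gm":7,"o":48,"v":12}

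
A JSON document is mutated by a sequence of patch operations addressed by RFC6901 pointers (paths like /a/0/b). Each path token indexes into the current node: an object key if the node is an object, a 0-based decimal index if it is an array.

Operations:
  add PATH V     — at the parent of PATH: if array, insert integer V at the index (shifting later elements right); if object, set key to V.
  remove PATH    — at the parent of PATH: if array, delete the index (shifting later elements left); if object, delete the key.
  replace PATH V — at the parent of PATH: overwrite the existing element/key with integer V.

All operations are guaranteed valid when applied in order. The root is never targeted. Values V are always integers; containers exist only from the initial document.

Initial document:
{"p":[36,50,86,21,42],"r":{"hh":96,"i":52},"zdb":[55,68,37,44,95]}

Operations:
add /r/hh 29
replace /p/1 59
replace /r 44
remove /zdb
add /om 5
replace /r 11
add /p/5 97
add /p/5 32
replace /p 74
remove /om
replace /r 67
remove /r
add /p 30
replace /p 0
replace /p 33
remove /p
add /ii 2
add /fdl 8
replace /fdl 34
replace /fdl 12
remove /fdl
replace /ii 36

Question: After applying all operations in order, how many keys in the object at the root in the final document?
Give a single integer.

After op 1 (add /r/hh 29): {"p":[36,50,86,21,42],"r":{"hh":29,"i":52},"zdb":[55,68,37,44,95]}
After op 2 (replace /p/1 59): {"p":[36,59,86,21,42],"r":{"hh":29,"i":52},"zdb":[55,68,37,44,95]}
After op 3 (replace /r 44): {"p":[36,59,86,21,42],"r":44,"zdb":[55,68,37,44,95]}
After op 4 (remove /zdb): {"p":[36,59,86,21,42],"r":44}
After op 5 (add /om 5): {"om":5,"p":[36,59,86,21,42],"r":44}
After op 6 (replace /r 11): {"om":5,"p":[36,59,86,21,42],"r":11}
After op 7 (add /p/5 97): {"om":5,"p":[36,59,86,21,42,97],"r":11}
After op 8 (add /p/5 32): {"om":5,"p":[36,59,86,21,42,32,97],"r":11}
After op 9 (replace /p 74): {"om":5,"p":74,"r":11}
After op 10 (remove /om): {"p":74,"r":11}
After op 11 (replace /r 67): {"p":74,"r":67}
After op 12 (remove /r): {"p":74}
After op 13 (add /p 30): {"p":30}
After op 14 (replace /p 0): {"p":0}
After op 15 (replace /p 33): {"p":33}
After op 16 (remove /p): {}
After op 17 (add /ii 2): {"ii":2}
After op 18 (add /fdl 8): {"fdl":8,"ii":2}
After op 19 (replace /fdl 34): {"fdl":34,"ii":2}
After op 20 (replace /fdl 12): {"fdl":12,"ii":2}
After op 21 (remove /fdl): {"ii":2}
After op 22 (replace /ii 36): {"ii":36}
Size at the root: 1

Answer: 1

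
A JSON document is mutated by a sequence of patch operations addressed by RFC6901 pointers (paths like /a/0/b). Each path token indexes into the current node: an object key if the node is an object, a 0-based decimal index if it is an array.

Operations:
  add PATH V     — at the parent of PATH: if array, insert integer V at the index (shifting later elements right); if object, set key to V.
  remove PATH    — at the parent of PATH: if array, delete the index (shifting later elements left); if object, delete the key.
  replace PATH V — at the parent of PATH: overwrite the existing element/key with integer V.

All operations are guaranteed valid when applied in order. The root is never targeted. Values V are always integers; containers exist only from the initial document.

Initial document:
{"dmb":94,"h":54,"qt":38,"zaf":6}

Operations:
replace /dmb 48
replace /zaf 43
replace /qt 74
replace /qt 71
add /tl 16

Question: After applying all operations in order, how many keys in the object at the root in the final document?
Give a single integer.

Answer: 5

Derivation:
After op 1 (replace /dmb 48): {"dmb":48,"h":54,"qt":38,"zaf":6}
After op 2 (replace /zaf 43): {"dmb":48,"h":54,"qt":38,"zaf":43}
After op 3 (replace /qt 74): {"dmb":48,"h":54,"qt":74,"zaf":43}
After op 4 (replace /qt 71): {"dmb":48,"h":54,"qt":71,"zaf":43}
After op 5 (add /tl 16): {"dmb":48,"h":54,"qt":71,"tl":16,"zaf":43}
Size at the root: 5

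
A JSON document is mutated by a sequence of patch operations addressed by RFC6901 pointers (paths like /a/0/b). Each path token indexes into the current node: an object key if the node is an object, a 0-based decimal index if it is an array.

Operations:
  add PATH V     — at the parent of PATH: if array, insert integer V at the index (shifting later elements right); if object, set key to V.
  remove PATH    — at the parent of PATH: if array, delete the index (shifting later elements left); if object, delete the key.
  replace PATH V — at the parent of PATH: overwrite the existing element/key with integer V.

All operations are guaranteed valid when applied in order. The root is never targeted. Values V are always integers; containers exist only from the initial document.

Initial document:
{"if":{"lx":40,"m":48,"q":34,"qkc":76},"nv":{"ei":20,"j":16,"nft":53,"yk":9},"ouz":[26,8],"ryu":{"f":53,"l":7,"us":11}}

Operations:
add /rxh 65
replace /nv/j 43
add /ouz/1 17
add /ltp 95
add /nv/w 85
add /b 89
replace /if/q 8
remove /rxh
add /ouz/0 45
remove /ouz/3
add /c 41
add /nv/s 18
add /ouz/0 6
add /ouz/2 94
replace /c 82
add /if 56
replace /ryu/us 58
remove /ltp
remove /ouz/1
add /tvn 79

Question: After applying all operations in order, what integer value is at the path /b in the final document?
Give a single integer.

After op 1 (add /rxh 65): {"if":{"lx":40,"m":48,"q":34,"qkc":76},"nv":{"ei":20,"j":16,"nft":53,"yk":9},"ouz":[26,8],"rxh":65,"ryu":{"f":53,"l":7,"us":11}}
After op 2 (replace /nv/j 43): {"if":{"lx":40,"m":48,"q":34,"qkc":76},"nv":{"ei":20,"j":43,"nft":53,"yk":9},"ouz":[26,8],"rxh":65,"ryu":{"f":53,"l":7,"us":11}}
After op 3 (add /ouz/1 17): {"if":{"lx":40,"m":48,"q":34,"qkc":76},"nv":{"ei":20,"j":43,"nft":53,"yk":9},"ouz":[26,17,8],"rxh":65,"ryu":{"f":53,"l":7,"us":11}}
After op 4 (add /ltp 95): {"if":{"lx":40,"m":48,"q":34,"qkc":76},"ltp":95,"nv":{"ei":20,"j":43,"nft":53,"yk":9},"ouz":[26,17,8],"rxh":65,"ryu":{"f":53,"l":7,"us":11}}
After op 5 (add /nv/w 85): {"if":{"lx":40,"m":48,"q":34,"qkc":76},"ltp":95,"nv":{"ei":20,"j":43,"nft":53,"w":85,"yk":9},"ouz":[26,17,8],"rxh":65,"ryu":{"f":53,"l":7,"us":11}}
After op 6 (add /b 89): {"b":89,"if":{"lx":40,"m":48,"q":34,"qkc":76},"ltp":95,"nv":{"ei":20,"j":43,"nft":53,"w":85,"yk":9},"ouz":[26,17,8],"rxh":65,"ryu":{"f":53,"l":7,"us":11}}
After op 7 (replace /if/q 8): {"b":89,"if":{"lx":40,"m":48,"q":8,"qkc":76},"ltp":95,"nv":{"ei":20,"j":43,"nft":53,"w":85,"yk":9},"ouz":[26,17,8],"rxh":65,"ryu":{"f":53,"l":7,"us":11}}
After op 8 (remove /rxh): {"b":89,"if":{"lx":40,"m":48,"q":8,"qkc":76},"ltp":95,"nv":{"ei":20,"j":43,"nft":53,"w":85,"yk":9},"ouz":[26,17,8],"ryu":{"f":53,"l":7,"us":11}}
After op 9 (add /ouz/0 45): {"b":89,"if":{"lx":40,"m":48,"q":8,"qkc":76},"ltp":95,"nv":{"ei":20,"j":43,"nft":53,"w":85,"yk":9},"ouz":[45,26,17,8],"ryu":{"f":53,"l":7,"us":11}}
After op 10 (remove /ouz/3): {"b":89,"if":{"lx":40,"m":48,"q":8,"qkc":76},"ltp":95,"nv":{"ei":20,"j":43,"nft":53,"w":85,"yk":9},"ouz":[45,26,17],"ryu":{"f":53,"l":7,"us":11}}
After op 11 (add /c 41): {"b":89,"c":41,"if":{"lx":40,"m":48,"q":8,"qkc":76},"ltp":95,"nv":{"ei":20,"j":43,"nft":53,"w":85,"yk":9},"ouz":[45,26,17],"ryu":{"f":53,"l":7,"us":11}}
After op 12 (add /nv/s 18): {"b":89,"c":41,"if":{"lx":40,"m":48,"q":8,"qkc":76},"ltp":95,"nv":{"ei":20,"j":43,"nft":53,"s":18,"w":85,"yk":9},"ouz":[45,26,17],"ryu":{"f":53,"l":7,"us":11}}
After op 13 (add /ouz/0 6): {"b":89,"c":41,"if":{"lx":40,"m":48,"q":8,"qkc":76},"ltp":95,"nv":{"ei":20,"j":43,"nft":53,"s":18,"w":85,"yk":9},"ouz":[6,45,26,17],"ryu":{"f":53,"l":7,"us":11}}
After op 14 (add /ouz/2 94): {"b":89,"c":41,"if":{"lx":40,"m":48,"q":8,"qkc":76},"ltp":95,"nv":{"ei":20,"j":43,"nft":53,"s":18,"w":85,"yk":9},"ouz":[6,45,94,26,17],"ryu":{"f":53,"l":7,"us":11}}
After op 15 (replace /c 82): {"b":89,"c":82,"if":{"lx":40,"m":48,"q":8,"qkc":76},"ltp":95,"nv":{"ei":20,"j":43,"nft":53,"s":18,"w":85,"yk":9},"ouz":[6,45,94,26,17],"ryu":{"f":53,"l":7,"us":11}}
After op 16 (add /if 56): {"b":89,"c":82,"if":56,"ltp":95,"nv":{"ei":20,"j":43,"nft":53,"s":18,"w":85,"yk":9},"ouz":[6,45,94,26,17],"ryu":{"f":53,"l":7,"us":11}}
After op 17 (replace /ryu/us 58): {"b":89,"c":82,"if":56,"ltp":95,"nv":{"ei":20,"j":43,"nft":53,"s":18,"w":85,"yk":9},"ouz":[6,45,94,26,17],"ryu":{"f":53,"l":7,"us":58}}
After op 18 (remove /ltp): {"b":89,"c":82,"if":56,"nv":{"ei":20,"j":43,"nft":53,"s":18,"w":85,"yk":9},"ouz":[6,45,94,26,17],"ryu":{"f":53,"l":7,"us":58}}
After op 19 (remove /ouz/1): {"b":89,"c":82,"if":56,"nv":{"ei":20,"j":43,"nft":53,"s":18,"w":85,"yk":9},"ouz":[6,94,26,17],"ryu":{"f":53,"l":7,"us":58}}
After op 20 (add /tvn 79): {"b":89,"c":82,"if":56,"nv":{"ei":20,"j":43,"nft":53,"s":18,"w":85,"yk":9},"ouz":[6,94,26,17],"ryu":{"f":53,"l":7,"us":58},"tvn":79}
Value at /b: 89

Answer: 89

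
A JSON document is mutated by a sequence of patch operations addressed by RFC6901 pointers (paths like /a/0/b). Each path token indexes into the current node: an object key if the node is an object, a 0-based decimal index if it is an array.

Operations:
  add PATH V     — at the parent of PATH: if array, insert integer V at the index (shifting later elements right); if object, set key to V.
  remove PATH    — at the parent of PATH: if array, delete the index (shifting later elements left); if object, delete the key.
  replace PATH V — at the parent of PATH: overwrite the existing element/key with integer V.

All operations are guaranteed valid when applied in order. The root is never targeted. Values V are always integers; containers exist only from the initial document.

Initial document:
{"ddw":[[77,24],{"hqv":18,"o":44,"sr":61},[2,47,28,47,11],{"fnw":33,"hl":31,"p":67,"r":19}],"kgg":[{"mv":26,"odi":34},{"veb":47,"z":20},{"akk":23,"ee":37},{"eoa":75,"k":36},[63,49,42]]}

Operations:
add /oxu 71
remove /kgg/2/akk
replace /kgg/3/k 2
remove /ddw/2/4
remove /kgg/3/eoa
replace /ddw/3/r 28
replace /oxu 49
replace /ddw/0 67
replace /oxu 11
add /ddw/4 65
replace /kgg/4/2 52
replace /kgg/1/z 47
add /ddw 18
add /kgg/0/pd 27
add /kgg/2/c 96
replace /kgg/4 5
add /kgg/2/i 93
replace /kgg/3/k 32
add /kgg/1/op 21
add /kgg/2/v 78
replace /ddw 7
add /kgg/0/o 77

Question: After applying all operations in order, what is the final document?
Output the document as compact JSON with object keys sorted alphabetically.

Answer: {"ddw":7,"kgg":[{"mv":26,"o":77,"odi":34,"pd":27},{"op":21,"veb":47,"z":47},{"c":96,"ee":37,"i":93,"v":78},{"k":32},5],"oxu":11}

Derivation:
After op 1 (add /oxu 71): {"ddw":[[77,24],{"hqv":18,"o":44,"sr":61},[2,47,28,47,11],{"fnw":33,"hl":31,"p":67,"r":19}],"kgg":[{"mv":26,"odi":34},{"veb":47,"z":20},{"akk":23,"ee":37},{"eoa":75,"k":36},[63,49,42]],"oxu":71}
After op 2 (remove /kgg/2/akk): {"ddw":[[77,24],{"hqv":18,"o":44,"sr":61},[2,47,28,47,11],{"fnw":33,"hl":31,"p":67,"r":19}],"kgg":[{"mv":26,"odi":34},{"veb":47,"z":20},{"ee":37},{"eoa":75,"k":36},[63,49,42]],"oxu":71}
After op 3 (replace /kgg/3/k 2): {"ddw":[[77,24],{"hqv":18,"o":44,"sr":61},[2,47,28,47,11],{"fnw":33,"hl":31,"p":67,"r":19}],"kgg":[{"mv":26,"odi":34},{"veb":47,"z":20},{"ee":37},{"eoa":75,"k":2},[63,49,42]],"oxu":71}
After op 4 (remove /ddw/2/4): {"ddw":[[77,24],{"hqv":18,"o":44,"sr":61},[2,47,28,47],{"fnw":33,"hl":31,"p":67,"r":19}],"kgg":[{"mv":26,"odi":34},{"veb":47,"z":20},{"ee":37},{"eoa":75,"k":2},[63,49,42]],"oxu":71}
After op 5 (remove /kgg/3/eoa): {"ddw":[[77,24],{"hqv":18,"o":44,"sr":61},[2,47,28,47],{"fnw":33,"hl":31,"p":67,"r":19}],"kgg":[{"mv":26,"odi":34},{"veb":47,"z":20},{"ee":37},{"k":2},[63,49,42]],"oxu":71}
After op 6 (replace /ddw/3/r 28): {"ddw":[[77,24],{"hqv":18,"o":44,"sr":61},[2,47,28,47],{"fnw":33,"hl":31,"p":67,"r":28}],"kgg":[{"mv":26,"odi":34},{"veb":47,"z":20},{"ee":37},{"k":2},[63,49,42]],"oxu":71}
After op 7 (replace /oxu 49): {"ddw":[[77,24],{"hqv":18,"o":44,"sr":61},[2,47,28,47],{"fnw":33,"hl":31,"p":67,"r":28}],"kgg":[{"mv":26,"odi":34},{"veb":47,"z":20},{"ee":37},{"k":2},[63,49,42]],"oxu":49}
After op 8 (replace /ddw/0 67): {"ddw":[67,{"hqv":18,"o":44,"sr":61},[2,47,28,47],{"fnw":33,"hl":31,"p":67,"r":28}],"kgg":[{"mv":26,"odi":34},{"veb":47,"z":20},{"ee":37},{"k":2},[63,49,42]],"oxu":49}
After op 9 (replace /oxu 11): {"ddw":[67,{"hqv":18,"o":44,"sr":61},[2,47,28,47],{"fnw":33,"hl":31,"p":67,"r":28}],"kgg":[{"mv":26,"odi":34},{"veb":47,"z":20},{"ee":37},{"k":2},[63,49,42]],"oxu":11}
After op 10 (add /ddw/4 65): {"ddw":[67,{"hqv":18,"o":44,"sr":61},[2,47,28,47],{"fnw":33,"hl":31,"p":67,"r":28},65],"kgg":[{"mv":26,"odi":34},{"veb":47,"z":20},{"ee":37},{"k":2},[63,49,42]],"oxu":11}
After op 11 (replace /kgg/4/2 52): {"ddw":[67,{"hqv":18,"o":44,"sr":61},[2,47,28,47],{"fnw":33,"hl":31,"p":67,"r":28},65],"kgg":[{"mv":26,"odi":34},{"veb":47,"z":20},{"ee":37},{"k":2},[63,49,52]],"oxu":11}
After op 12 (replace /kgg/1/z 47): {"ddw":[67,{"hqv":18,"o":44,"sr":61},[2,47,28,47],{"fnw":33,"hl":31,"p":67,"r":28},65],"kgg":[{"mv":26,"odi":34},{"veb":47,"z":47},{"ee":37},{"k":2},[63,49,52]],"oxu":11}
After op 13 (add /ddw 18): {"ddw":18,"kgg":[{"mv":26,"odi":34},{"veb":47,"z":47},{"ee":37},{"k":2},[63,49,52]],"oxu":11}
After op 14 (add /kgg/0/pd 27): {"ddw":18,"kgg":[{"mv":26,"odi":34,"pd":27},{"veb":47,"z":47},{"ee":37},{"k":2},[63,49,52]],"oxu":11}
After op 15 (add /kgg/2/c 96): {"ddw":18,"kgg":[{"mv":26,"odi":34,"pd":27},{"veb":47,"z":47},{"c":96,"ee":37},{"k":2},[63,49,52]],"oxu":11}
After op 16 (replace /kgg/4 5): {"ddw":18,"kgg":[{"mv":26,"odi":34,"pd":27},{"veb":47,"z":47},{"c":96,"ee":37},{"k":2},5],"oxu":11}
After op 17 (add /kgg/2/i 93): {"ddw":18,"kgg":[{"mv":26,"odi":34,"pd":27},{"veb":47,"z":47},{"c":96,"ee":37,"i":93},{"k":2},5],"oxu":11}
After op 18 (replace /kgg/3/k 32): {"ddw":18,"kgg":[{"mv":26,"odi":34,"pd":27},{"veb":47,"z":47},{"c":96,"ee":37,"i":93},{"k":32},5],"oxu":11}
After op 19 (add /kgg/1/op 21): {"ddw":18,"kgg":[{"mv":26,"odi":34,"pd":27},{"op":21,"veb":47,"z":47},{"c":96,"ee":37,"i":93},{"k":32},5],"oxu":11}
After op 20 (add /kgg/2/v 78): {"ddw":18,"kgg":[{"mv":26,"odi":34,"pd":27},{"op":21,"veb":47,"z":47},{"c":96,"ee":37,"i":93,"v":78},{"k":32},5],"oxu":11}
After op 21 (replace /ddw 7): {"ddw":7,"kgg":[{"mv":26,"odi":34,"pd":27},{"op":21,"veb":47,"z":47},{"c":96,"ee":37,"i":93,"v":78},{"k":32},5],"oxu":11}
After op 22 (add /kgg/0/o 77): {"ddw":7,"kgg":[{"mv":26,"o":77,"odi":34,"pd":27},{"op":21,"veb":47,"z":47},{"c":96,"ee":37,"i":93,"v":78},{"k":32},5],"oxu":11}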